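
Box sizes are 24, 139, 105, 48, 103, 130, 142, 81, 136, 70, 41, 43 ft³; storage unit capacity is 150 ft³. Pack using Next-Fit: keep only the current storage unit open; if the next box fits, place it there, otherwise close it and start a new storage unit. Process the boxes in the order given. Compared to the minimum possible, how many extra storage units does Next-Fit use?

Next-Fit: [24] [139] [105] [48] [103] [130] [142] [81] [136] [70,41] [43] → 11 storage units.
Total size 1062 ft³; any packing needs at least ⌈1062/150⌉ = 8 storage units.
An optimal packing achieves that bound: [142] [139] [136] [130] [105,43] [103,41] [81,48] [70,24] → 8 storage units.
Excess: 11 − 8 = 3.

3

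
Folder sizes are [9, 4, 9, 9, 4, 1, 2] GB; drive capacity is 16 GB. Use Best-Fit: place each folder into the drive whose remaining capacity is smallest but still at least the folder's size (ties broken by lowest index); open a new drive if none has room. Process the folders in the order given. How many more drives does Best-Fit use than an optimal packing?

0

Best-Fit: [9,4,1,2] [9,4] [9] → 3 drives.
Total size 38 GB; any packing needs at least ⌈38/16⌉ = 3 drives.
So 3 is already optimal.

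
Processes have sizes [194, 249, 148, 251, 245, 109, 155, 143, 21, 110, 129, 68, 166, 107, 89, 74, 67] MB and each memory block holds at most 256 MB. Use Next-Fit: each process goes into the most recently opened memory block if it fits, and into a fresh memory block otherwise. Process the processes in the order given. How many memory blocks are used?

12 memory blocks

194 MB → memory block 1 (remaining 62 MB)
249 MB → memory block 2 (remaining 7 MB)
148 MB → memory block 3 (remaining 108 MB)
251 MB → memory block 4 (remaining 5 MB)
245 MB → memory block 5 (remaining 11 MB)
109 MB → memory block 6 (remaining 147 MB)
155 MB → memory block 7 (remaining 101 MB)
143 MB → memory block 8 (remaining 113 MB)
21 MB → memory block 8 (remaining 92 MB)
110 MB → memory block 9 (remaining 146 MB)
129 MB → memory block 9 (remaining 17 MB)
68 MB → memory block 10 (remaining 188 MB)
166 MB → memory block 10 (remaining 22 MB)
107 MB → memory block 11 (remaining 149 MB)
89 MB → memory block 11 (remaining 60 MB)
74 MB → memory block 12 (remaining 182 MB)
67 MB → memory block 12 (remaining 115 MB)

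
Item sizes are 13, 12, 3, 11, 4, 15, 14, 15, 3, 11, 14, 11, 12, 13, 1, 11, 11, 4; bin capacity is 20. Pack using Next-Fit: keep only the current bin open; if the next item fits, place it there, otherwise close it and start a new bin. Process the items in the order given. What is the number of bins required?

13

13 → bin 1 (remaining 7)
12 → bin 2 (remaining 8)
3 → bin 2 (remaining 5)
11 → bin 3 (remaining 9)
4 → bin 3 (remaining 5)
15 → bin 4 (remaining 5)
14 → bin 5 (remaining 6)
15 → bin 6 (remaining 5)
3 → bin 6 (remaining 2)
11 → bin 7 (remaining 9)
14 → bin 8 (remaining 6)
11 → bin 9 (remaining 9)
12 → bin 10 (remaining 8)
13 → bin 11 (remaining 7)
1 → bin 11 (remaining 6)
11 → bin 12 (remaining 9)
11 → bin 13 (remaining 9)
4 → bin 13 (remaining 5)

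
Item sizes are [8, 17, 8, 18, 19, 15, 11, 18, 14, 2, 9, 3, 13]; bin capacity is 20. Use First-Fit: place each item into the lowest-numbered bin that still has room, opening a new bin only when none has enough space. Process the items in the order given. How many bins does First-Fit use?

bin 1: place 8, 12 left
bin 2: place 17, 3 left
bin 1: place 8, 4 left
bin 3: place 18, 2 left
bin 4: place 19, 1 left
bin 5: place 15, 5 left
bin 6: place 11, 9 left
bin 7: place 18, 2 left
bin 8: place 14, 6 left
bin 1: place 2, 2 left
bin 6: place 9, 0 left
bin 2: place 3, 0 left
bin 9: place 13, 7 left

9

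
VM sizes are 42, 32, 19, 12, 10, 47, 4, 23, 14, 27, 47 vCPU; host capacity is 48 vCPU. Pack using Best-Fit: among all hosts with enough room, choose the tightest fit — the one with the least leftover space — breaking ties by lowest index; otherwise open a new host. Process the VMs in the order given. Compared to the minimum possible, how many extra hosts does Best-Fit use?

Best-Fit: [42] [32,12,4] [19,10,14] [47] [23] [27] [47] → 7 hosts.
Total size 277 vCPU; any packing needs at least ⌈277/48⌉ = 6 hosts.
An optimal packing achieves that bound: [47] [47] [42,4] [32,14] [27,19] [23,12,10] → 6 hosts.
Excess: 7 − 6 = 1.

1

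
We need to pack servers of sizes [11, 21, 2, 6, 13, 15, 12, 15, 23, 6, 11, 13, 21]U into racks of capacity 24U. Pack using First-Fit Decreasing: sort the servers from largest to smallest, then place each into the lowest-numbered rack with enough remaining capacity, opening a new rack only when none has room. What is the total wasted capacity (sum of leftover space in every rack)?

23

Sorted descending: 23, 21, 21, 15, 15, 13, 13, 12, 11, 11, 6, 6, 2.
23U → rack 1 (remaining 1U)
21U → rack 2 (remaining 3U)
21U → rack 3 (remaining 3U)
15U → rack 4 (remaining 9U)
15U → rack 5 (remaining 9U)
13U → rack 6 (remaining 11U)
13U → rack 7 (remaining 11U)
12U → rack 8 (remaining 12U)
11U → rack 6 (remaining 0U)
11U → rack 7 (remaining 0U)
6U → rack 4 (remaining 3U)
6U → rack 5 (remaining 3U)
2U → rack 2 (remaining 1U)
8 racks × 24U = 192U; used 169U; unused 23U.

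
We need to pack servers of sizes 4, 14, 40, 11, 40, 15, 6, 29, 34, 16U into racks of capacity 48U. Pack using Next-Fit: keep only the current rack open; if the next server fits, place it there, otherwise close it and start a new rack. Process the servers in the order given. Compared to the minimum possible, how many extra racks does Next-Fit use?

Next-Fit: [4,14] [40] [11] [40] [15,6] [29] [34] [16] → 8 racks.
Total size 209U; any packing needs at least ⌈209/48⌉ = 5 racks.
An optimal packing achieves that bound: [40,6] [40,4] [34,14] [29,16] [15,11] → 5 racks.
Excess: 8 − 5 = 3.

3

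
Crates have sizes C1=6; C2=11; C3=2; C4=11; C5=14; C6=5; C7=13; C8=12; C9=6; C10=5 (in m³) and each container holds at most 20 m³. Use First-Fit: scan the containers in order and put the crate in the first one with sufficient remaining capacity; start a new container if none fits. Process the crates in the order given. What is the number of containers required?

5

C1 (6 m³) → container 1 (remaining 14 m³)
C2 (11 m³) → container 1 (remaining 3 m³)
C3 (2 m³) → container 1 (remaining 1 m³)
C4 (11 m³) → container 2 (remaining 9 m³)
C5 (14 m³) → container 3 (remaining 6 m³)
C6 (5 m³) → container 2 (remaining 4 m³)
C7 (13 m³) → container 4 (remaining 7 m³)
C8 (12 m³) → container 5 (remaining 8 m³)
C9 (6 m³) → container 3 (remaining 0 m³)
C10 (5 m³) → container 4 (remaining 2 m³)
Final containers: [6,11,2] [11,5] [14,6] [13,5] [12].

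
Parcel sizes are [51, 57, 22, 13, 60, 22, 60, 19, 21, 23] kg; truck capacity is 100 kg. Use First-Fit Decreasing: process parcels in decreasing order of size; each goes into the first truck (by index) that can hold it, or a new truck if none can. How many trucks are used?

4

Sorted descending: 60, 60, 57, 51, 23, 22, 22, 21, 19, 13.
truck 1: place 60 kg, 40 kg left
truck 2: place 60 kg, 40 kg left
truck 3: place 57 kg, 43 kg left
truck 4: place 51 kg, 49 kg left
truck 1: place 23 kg, 17 kg left
truck 2: place 22 kg, 18 kg left
truck 3: place 22 kg, 21 kg left
truck 3: place 21 kg, 0 kg left
truck 4: place 19 kg, 30 kg left
truck 1: place 13 kg, 4 kg left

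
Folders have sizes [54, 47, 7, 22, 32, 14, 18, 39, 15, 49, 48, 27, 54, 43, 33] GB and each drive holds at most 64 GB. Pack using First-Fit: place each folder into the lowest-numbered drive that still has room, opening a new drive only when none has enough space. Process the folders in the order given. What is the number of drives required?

9

Put 54 GB in drive 1; 10 GB remain.
Put 47 GB in drive 2; 17 GB remain.
Put 7 GB in drive 1; 3 GB remain.
Put 22 GB in drive 3; 42 GB remain.
Put 32 GB in drive 3; 10 GB remain.
Put 14 GB in drive 2; 3 GB remain.
Put 18 GB in drive 4; 46 GB remain.
Put 39 GB in drive 4; 7 GB remain.
Put 15 GB in drive 5; 49 GB remain.
Put 49 GB in drive 5; 0 GB remain.
Put 48 GB in drive 6; 16 GB remain.
Put 27 GB in drive 7; 37 GB remain.
Put 54 GB in drive 8; 10 GB remain.
Put 43 GB in drive 9; 21 GB remain.
Put 33 GB in drive 7; 4 GB remain.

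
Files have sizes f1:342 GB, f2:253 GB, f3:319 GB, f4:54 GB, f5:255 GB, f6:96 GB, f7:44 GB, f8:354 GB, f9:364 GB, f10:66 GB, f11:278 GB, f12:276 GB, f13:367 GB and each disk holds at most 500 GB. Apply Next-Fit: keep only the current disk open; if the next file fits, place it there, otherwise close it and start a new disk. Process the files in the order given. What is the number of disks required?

9

f1 (342 GB) → disk 1 (remaining 158 GB)
f2 (253 GB) → disk 2 (remaining 247 GB)
f3 (319 GB) → disk 3 (remaining 181 GB)
f4 (54 GB) → disk 3 (remaining 127 GB)
f5 (255 GB) → disk 4 (remaining 245 GB)
f6 (96 GB) → disk 4 (remaining 149 GB)
f7 (44 GB) → disk 4 (remaining 105 GB)
f8 (354 GB) → disk 5 (remaining 146 GB)
f9 (364 GB) → disk 6 (remaining 136 GB)
f10 (66 GB) → disk 6 (remaining 70 GB)
f11 (278 GB) → disk 7 (remaining 222 GB)
f12 (276 GB) → disk 8 (remaining 224 GB)
f13 (367 GB) → disk 9 (remaining 133 GB)
Final disks: [342] [253] [319,54] [255,96,44] [354] [364,66] [278] [276] [367].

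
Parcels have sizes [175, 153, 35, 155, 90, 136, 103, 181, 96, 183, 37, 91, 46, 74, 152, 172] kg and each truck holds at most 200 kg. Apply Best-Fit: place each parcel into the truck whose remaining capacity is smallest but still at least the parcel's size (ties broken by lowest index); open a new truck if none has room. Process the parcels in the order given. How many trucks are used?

Put 175 kg in truck 1; 25 kg remain.
Put 153 kg in truck 2; 47 kg remain.
Put 35 kg in truck 2; 12 kg remain.
Put 155 kg in truck 3; 45 kg remain.
Put 90 kg in truck 4; 110 kg remain.
Put 136 kg in truck 5; 64 kg remain.
Put 103 kg in truck 4; 7 kg remain.
Put 181 kg in truck 6; 19 kg remain.
Put 96 kg in truck 7; 104 kg remain.
Put 183 kg in truck 8; 17 kg remain.
Put 37 kg in truck 3; 8 kg remain.
Put 91 kg in truck 7; 13 kg remain.
Put 46 kg in truck 5; 18 kg remain.
Put 74 kg in truck 9; 126 kg remain.
Put 152 kg in truck 10; 48 kg remain.
Put 172 kg in truck 11; 28 kg remain.
Final trucks: [175] [153,35] [155,37] [90,103] [136,46] [181] [96,91] [183] [74] [152] [172].

11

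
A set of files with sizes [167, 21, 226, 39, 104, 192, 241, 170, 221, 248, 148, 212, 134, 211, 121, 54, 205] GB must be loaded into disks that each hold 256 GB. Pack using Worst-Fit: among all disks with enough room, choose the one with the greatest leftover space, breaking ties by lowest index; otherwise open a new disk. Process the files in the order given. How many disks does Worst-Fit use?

12 disks

disk 1: place 167 GB, 89 GB left
disk 1: place 21 GB, 68 GB left
disk 2: place 226 GB, 30 GB left
disk 1: place 39 GB, 29 GB left
disk 3: place 104 GB, 152 GB left
disk 4: place 192 GB, 64 GB left
disk 5: place 241 GB, 15 GB left
disk 6: place 170 GB, 86 GB left
disk 7: place 221 GB, 35 GB left
disk 8: place 248 GB, 8 GB left
disk 3: place 148 GB, 4 GB left
disk 9: place 212 GB, 44 GB left
disk 10: place 134 GB, 122 GB left
disk 11: place 211 GB, 45 GB left
disk 10: place 121 GB, 1 GB left
disk 6: place 54 GB, 32 GB left
disk 12: place 205 GB, 51 GB left
Final disks: [167,21,39] [226] [104,148] [192] [241] [170,54] [221] [248] [212] [134,121] [211] [205].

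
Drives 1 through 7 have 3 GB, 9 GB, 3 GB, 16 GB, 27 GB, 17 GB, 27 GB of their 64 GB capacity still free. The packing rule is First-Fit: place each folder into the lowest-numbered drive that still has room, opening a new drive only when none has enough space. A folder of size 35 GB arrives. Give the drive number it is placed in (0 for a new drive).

0

No drive has ≥ 35 GB free, so a new drive is opened.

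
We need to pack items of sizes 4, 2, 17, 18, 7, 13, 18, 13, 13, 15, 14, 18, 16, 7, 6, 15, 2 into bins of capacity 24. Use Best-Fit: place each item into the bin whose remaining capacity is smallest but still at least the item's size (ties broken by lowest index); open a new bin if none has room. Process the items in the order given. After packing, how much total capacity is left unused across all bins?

66

Put 4 in bin 1; 20 remain.
Put 2 in bin 1; 18 remain.
Put 17 in bin 1; 1 remain.
Put 18 in bin 2; 6 remain.
Put 7 in bin 3; 17 remain.
Put 13 in bin 3; 4 remain.
Put 18 in bin 4; 6 remain.
Put 13 in bin 5; 11 remain.
Put 13 in bin 6; 11 remain.
Put 15 in bin 7; 9 remain.
Put 14 in bin 8; 10 remain.
Put 18 in bin 9; 6 remain.
Put 16 in bin 10; 8 remain.
Put 7 in bin 10; 1 remain.
Put 6 in bin 2; 0 remain.
Put 15 in bin 11; 9 remain.
Put 2 in bin 3; 2 remain.
11 bins × 24 = 264; used 198; unused 66.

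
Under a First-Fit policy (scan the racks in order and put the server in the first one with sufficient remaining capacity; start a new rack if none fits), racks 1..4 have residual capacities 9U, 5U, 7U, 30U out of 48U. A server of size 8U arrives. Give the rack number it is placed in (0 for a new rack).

1

Racks with room: rack 1 (9U), rack 4 (30U).
The first with room is rack 1.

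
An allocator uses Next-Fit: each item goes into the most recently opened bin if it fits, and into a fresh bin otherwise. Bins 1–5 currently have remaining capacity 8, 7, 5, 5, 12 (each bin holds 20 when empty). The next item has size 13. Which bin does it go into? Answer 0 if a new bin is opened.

0

Next-Fit only looks at bin 5, which has 12 free.
13 does not fit, so a new bin is opened.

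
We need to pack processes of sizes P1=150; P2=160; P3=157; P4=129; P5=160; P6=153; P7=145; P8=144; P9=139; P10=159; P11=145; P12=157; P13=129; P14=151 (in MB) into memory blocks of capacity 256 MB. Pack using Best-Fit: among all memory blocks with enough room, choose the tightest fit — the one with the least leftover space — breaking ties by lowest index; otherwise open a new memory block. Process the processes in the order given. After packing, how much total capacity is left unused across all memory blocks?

1506

memory block 1: place P1 (150 MB), 106 MB left
memory block 2: place P2 (160 MB), 96 MB left
memory block 3: place P3 (157 MB), 99 MB left
memory block 4: place P4 (129 MB), 127 MB left
memory block 5: place P5 (160 MB), 96 MB left
memory block 6: place P6 (153 MB), 103 MB left
memory block 7: place P7 (145 MB), 111 MB left
memory block 8: place P8 (144 MB), 112 MB left
memory block 9: place P9 (139 MB), 117 MB left
memory block 10: place P10 (159 MB), 97 MB left
memory block 11: place P11 (145 MB), 111 MB left
memory block 12: place P12 (157 MB), 99 MB left
memory block 13: place P13 (129 MB), 127 MB left
memory block 14: place P14 (151 MB), 105 MB left
14 memory blocks × 256 MB = 3584 MB; used 2078 MB; unused 1506 MB.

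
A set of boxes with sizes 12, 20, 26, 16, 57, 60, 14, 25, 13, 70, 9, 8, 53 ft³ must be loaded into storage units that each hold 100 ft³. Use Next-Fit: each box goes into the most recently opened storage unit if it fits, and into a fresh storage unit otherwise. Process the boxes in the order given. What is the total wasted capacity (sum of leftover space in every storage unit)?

Put 12 ft³ in storage unit 1; 88 ft³ remain.
Put 20 ft³ in storage unit 1; 68 ft³ remain.
Put 26 ft³ in storage unit 1; 42 ft³ remain.
Put 16 ft³ in storage unit 1; 26 ft³ remain.
Put 57 ft³ in storage unit 2; 43 ft³ remain.
Put 60 ft³ in storage unit 3; 40 ft³ remain.
Put 14 ft³ in storage unit 3; 26 ft³ remain.
Put 25 ft³ in storage unit 3; 1 ft³ remain.
Put 13 ft³ in storage unit 4; 87 ft³ remain.
Put 70 ft³ in storage unit 4; 17 ft³ remain.
Put 9 ft³ in storage unit 4; 8 ft³ remain.
Put 8 ft³ in storage unit 4; 0 ft³ remain.
Put 53 ft³ in storage unit 5; 47 ft³ remain.
5 storage units × 100 ft³ = 500 ft³; used 383 ft³; unused 117 ft³.

117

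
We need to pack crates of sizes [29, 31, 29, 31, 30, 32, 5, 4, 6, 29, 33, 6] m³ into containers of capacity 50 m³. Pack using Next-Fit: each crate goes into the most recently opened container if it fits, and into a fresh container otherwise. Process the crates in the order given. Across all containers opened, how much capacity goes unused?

135

Put 29 m³ in container 1; 21 m³ remain.
Put 31 m³ in container 2; 19 m³ remain.
Put 29 m³ in container 3; 21 m³ remain.
Put 31 m³ in container 4; 19 m³ remain.
Put 30 m³ in container 5; 20 m³ remain.
Put 32 m³ in container 6; 18 m³ remain.
Put 5 m³ in container 6; 13 m³ remain.
Put 4 m³ in container 6; 9 m³ remain.
Put 6 m³ in container 6; 3 m³ remain.
Put 29 m³ in container 7; 21 m³ remain.
Put 33 m³ in container 8; 17 m³ remain.
Put 6 m³ in container 8; 11 m³ remain.
8 containers × 50 m³ = 400 m³; used 265 m³; unused 135 m³.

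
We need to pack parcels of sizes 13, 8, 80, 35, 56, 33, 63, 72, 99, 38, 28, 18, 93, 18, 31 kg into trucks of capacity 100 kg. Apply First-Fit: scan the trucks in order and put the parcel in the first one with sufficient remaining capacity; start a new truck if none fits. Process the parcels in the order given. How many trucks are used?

8

Put 13 kg in truck 1; 87 kg remain.
Put 8 kg in truck 1; 79 kg remain.
Put 80 kg in truck 2; 20 kg remain.
Put 35 kg in truck 1; 44 kg remain.
Put 56 kg in truck 3; 44 kg remain.
Put 33 kg in truck 1; 11 kg remain.
Put 63 kg in truck 4; 37 kg remain.
Put 72 kg in truck 5; 28 kg remain.
Put 99 kg in truck 6; 1 kg remain.
Put 38 kg in truck 3; 6 kg remain.
Put 28 kg in truck 4; 9 kg remain.
Put 18 kg in truck 2; 2 kg remain.
Put 93 kg in truck 7; 7 kg remain.
Put 18 kg in truck 5; 10 kg remain.
Put 31 kg in truck 8; 69 kg remain.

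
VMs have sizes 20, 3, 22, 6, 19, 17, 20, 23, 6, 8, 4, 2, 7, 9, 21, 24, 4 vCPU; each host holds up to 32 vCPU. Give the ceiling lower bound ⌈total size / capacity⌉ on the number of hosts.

Total size = 20 + 3 + 22 + 6 + 19 + 17 + 20 + 23 + 6 + 8 + 4 + 2 + 7 + 9 + 21 + 24 + 4 = 215 vCPU.
⌈215 / 32⌉ = 7.

7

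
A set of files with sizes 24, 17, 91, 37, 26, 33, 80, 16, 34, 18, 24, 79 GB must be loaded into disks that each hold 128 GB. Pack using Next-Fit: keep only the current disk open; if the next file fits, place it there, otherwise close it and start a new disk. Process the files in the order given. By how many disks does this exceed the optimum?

Next-Fit: [24,17] [91,37] [26,33] [80,16] [34,18,24] [79] → 6 disks.
Total size 479 GB; any packing needs at least ⌈479/128⌉ = 4 disks.
An optimal packing achieves that bound: [91,37] [80,34] [79,33,16] [26,24,24,18,17] → 4 disks.
Excess: 6 − 4 = 2.

2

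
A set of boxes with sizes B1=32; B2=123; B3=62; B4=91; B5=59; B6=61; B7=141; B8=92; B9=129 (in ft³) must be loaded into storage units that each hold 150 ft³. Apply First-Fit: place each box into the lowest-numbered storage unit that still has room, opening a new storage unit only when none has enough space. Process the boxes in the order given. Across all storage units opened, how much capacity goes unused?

260

B1 (32 ft³) → storage unit 1 (remaining 118 ft³)
B2 (123 ft³) → storage unit 2 (remaining 27 ft³)
B3 (62 ft³) → storage unit 1 (remaining 56 ft³)
B4 (91 ft³) → storage unit 3 (remaining 59 ft³)
B5 (59 ft³) → storage unit 3 (remaining 0 ft³)
B6 (61 ft³) → storage unit 4 (remaining 89 ft³)
B7 (141 ft³) → storage unit 5 (remaining 9 ft³)
B8 (92 ft³) → storage unit 6 (remaining 58 ft³)
B9 (129 ft³) → storage unit 7 (remaining 21 ft³)
7 storage units × 150 ft³ = 1050 ft³; used 790 ft³; unused 260 ft³.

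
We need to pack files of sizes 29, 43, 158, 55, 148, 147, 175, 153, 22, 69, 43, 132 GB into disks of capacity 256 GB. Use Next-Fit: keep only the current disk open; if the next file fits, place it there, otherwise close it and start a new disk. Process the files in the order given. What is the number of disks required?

6 disks

Put 29 GB in disk 1; 227 GB remain.
Put 43 GB in disk 1; 184 GB remain.
Put 158 GB in disk 1; 26 GB remain.
Put 55 GB in disk 2; 201 GB remain.
Put 148 GB in disk 2; 53 GB remain.
Put 147 GB in disk 3; 109 GB remain.
Put 175 GB in disk 4; 81 GB remain.
Put 153 GB in disk 5; 103 GB remain.
Put 22 GB in disk 5; 81 GB remain.
Put 69 GB in disk 5; 12 GB remain.
Put 43 GB in disk 6; 213 GB remain.
Put 132 GB in disk 6; 81 GB remain.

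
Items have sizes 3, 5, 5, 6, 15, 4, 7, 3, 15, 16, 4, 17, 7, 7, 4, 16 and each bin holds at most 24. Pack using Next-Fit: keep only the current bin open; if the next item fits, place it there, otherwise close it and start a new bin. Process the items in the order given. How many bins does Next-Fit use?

bin 1: place 3, 21 left
bin 1: place 5, 16 left
bin 1: place 5, 11 left
bin 1: place 6, 5 left
bin 2: place 15, 9 left
bin 2: place 4, 5 left
bin 3: place 7, 17 left
bin 3: place 3, 14 left
bin 4: place 15, 9 left
bin 5: place 16, 8 left
bin 5: place 4, 4 left
bin 6: place 17, 7 left
bin 6: place 7, 0 left
bin 7: place 7, 17 left
bin 7: place 4, 13 left
bin 8: place 16, 8 left
Final bins: [3,5,5,6] [15,4] [7,3] [15] [16,4] [17,7] [7,4] [16].

8 bins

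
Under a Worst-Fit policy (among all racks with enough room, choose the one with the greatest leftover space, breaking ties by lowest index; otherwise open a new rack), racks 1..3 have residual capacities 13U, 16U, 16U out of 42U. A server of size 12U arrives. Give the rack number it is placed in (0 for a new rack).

2

Racks with room: rack 1 (13U), rack 2 (16U), rack 3 (16U).
Most room is rack 2 with 16U free.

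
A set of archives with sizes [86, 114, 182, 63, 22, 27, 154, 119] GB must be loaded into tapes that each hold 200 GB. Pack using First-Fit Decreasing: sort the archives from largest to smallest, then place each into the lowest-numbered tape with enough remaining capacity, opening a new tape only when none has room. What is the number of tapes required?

Sorted descending: 182, 154, 119, 114, 86, 63, 27, 22.
tape 1: place 182 GB, 18 GB left
tape 2: place 154 GB, 46 GB left
tape 3: place 119 GB, 81 GB left
tape 4: place 114 GB, 86 GB left
tape 4: place 86 GB, 0 GB left
tape 3: place 63 GB, 18 GB left
tape 2: place 27 GB, 19 GB left
tape 5: place 22 GB, 178 GB left
Final tapes: [182] [154,27] [119,63] [114,86] [22].

5 tapes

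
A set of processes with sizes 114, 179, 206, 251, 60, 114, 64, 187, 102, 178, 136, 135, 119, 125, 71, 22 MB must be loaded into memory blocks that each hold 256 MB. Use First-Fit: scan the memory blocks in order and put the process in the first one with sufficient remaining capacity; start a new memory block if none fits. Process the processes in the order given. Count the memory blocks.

memory block 1: place 114 MB, 142 MB left
memory block 2: place 179 MB, 77 MB left
memory block 3: place 206 MB, 50 MB left
memory block 4: place 251 MB, 5 MB left
memory block 1: place 60 MB, 82 MB left
memory block 5: place 114 MB, 142 MB left
memory block 1: place 64 MB, 18 MB left
memory block 6: place 187 MB, 69 MB left
memory block 5: place 102 MB, 40 MB left
memory block 7: place 178 MB, 78 MB left
memory block 8: place 136 MB, 120 MB left
memory block 9: place 135 MB, 121 MB left
memory block 8: place 119 MB, 1 MB left
memory block 10: place 125 MB, 131 MB left
memory block 2: place 71 MB, 6 MB left
memory block 3: place 22 MB, 28 MB left

10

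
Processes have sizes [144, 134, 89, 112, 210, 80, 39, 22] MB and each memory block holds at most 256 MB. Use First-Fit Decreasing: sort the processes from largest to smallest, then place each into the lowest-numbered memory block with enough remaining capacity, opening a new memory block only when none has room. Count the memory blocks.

4 memory blocks

Sorted descending: 210, 144, 134, 112, 89, 80, 39, 22.
210 MB → memory block 1 (remaining 46 MB)
144 MB → memory block 2 (remaining 112 MB)
134 MB → memory block 3 (remaining 122 MB)
112 MB → memory block 2 (remaining 0 MB)
89 MB → memory block 3 (remaining 33 MB)
80 MB → memory block 4 (remaining 176 MB)
39 MB → memory block 1 (remaining 7 MB)
22 MB → memory block 3 (remaining 11 MB)
Final memory blocks: [210,39] [144,112] [134,89,22] [80].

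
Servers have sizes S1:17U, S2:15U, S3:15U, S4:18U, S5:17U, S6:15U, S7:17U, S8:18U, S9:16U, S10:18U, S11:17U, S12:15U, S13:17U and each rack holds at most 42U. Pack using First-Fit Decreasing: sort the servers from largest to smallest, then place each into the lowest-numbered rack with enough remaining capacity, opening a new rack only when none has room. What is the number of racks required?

7 racks

Sorted descending: 18, 18, 18, 17, 17, 17, 17, 17, 16, 15, 15, 15, 15.
rack 1: place 18U, 24U left
rack 1: place 18U, 6U left
rack 2: place 18U, 24U left
rack 2: place 17U, 7U left
rack 3: place 17U, 25U left
rack 3: place 17U, 8U left
rack 4: place 17U, 25U left
rack 4: place 17U, 8U left
rack 5: place 16U, 26U left
rack 5: place 15U, 11U left
rack 6: place 15U, 27U left
rack 6: place 15U, 12U left
rack 7: place 15U, 27U left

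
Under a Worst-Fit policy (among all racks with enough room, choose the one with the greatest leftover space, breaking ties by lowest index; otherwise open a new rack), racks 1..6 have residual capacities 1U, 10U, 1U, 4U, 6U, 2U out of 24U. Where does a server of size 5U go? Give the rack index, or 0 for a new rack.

2

Racks with room: rack 2 (10U), rack 5 (6U).
Most room is rack 2 with 10U free.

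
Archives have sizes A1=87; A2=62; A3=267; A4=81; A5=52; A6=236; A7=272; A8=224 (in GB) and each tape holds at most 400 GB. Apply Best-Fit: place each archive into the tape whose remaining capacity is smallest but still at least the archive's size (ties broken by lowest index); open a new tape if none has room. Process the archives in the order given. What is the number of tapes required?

tape 1: place A1 (87 GB), 313 GB left
tape 1: place A2 (62 GB), 251 GB left
tape 2: place A3 (267 GB), 133 GB left
tape 2: place A4 (81 GB), 52 GB left
tape 2: place A5 (52 GB), 0 GB left
tape 1: place A6 (236 GB), 15 GB left
tape 3: place A7 (272 GB), 128 GB left
tape 4: place A8 (224 GB), 176 GB left

4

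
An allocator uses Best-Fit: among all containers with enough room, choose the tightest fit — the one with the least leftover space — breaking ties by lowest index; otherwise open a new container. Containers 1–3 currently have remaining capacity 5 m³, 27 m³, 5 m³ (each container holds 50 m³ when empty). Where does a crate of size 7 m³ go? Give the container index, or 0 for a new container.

Containers with room: container 2 (27 m³).
Tightest fit is container 2 with 27 m³ free.

2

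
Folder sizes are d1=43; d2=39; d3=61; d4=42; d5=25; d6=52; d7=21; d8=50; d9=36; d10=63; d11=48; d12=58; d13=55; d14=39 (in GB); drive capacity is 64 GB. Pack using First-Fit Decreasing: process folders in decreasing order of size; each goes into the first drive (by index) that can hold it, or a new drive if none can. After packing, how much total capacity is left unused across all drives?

Sorted descending: 63, 61, 58, 55, 52, 50, 48, 43, 42, 39, 39, 36, 25, 21.
63 GB → drive 1 (remaining 1 GB)
61 GB → drive 2 (remaining 3 GB)
58 GB → drive 3 (remaining 6 GB)
55 GB → drive 4 (remaining 9 GB)
52 GB → drive 5 (remaining 12 GB)
50 GB → drive 6 (remaining 14 GB)
48 GB → drive 7 (remaining 16 GB)
43 GB → drive 8 (remaining 21 GB)
42 GB → drive 9 (remaining 22 GB)
39 GB → drive 10 (remaining 25 GB)
39 GB → drive 11 (remaining 25 GB)
36 GB → drive 12 (remaining 28 GB)
25 GB → drive 10 (remaining 0 GB)
21 GB → drive 8 (remaining 0 GB)
12 drives × 64 GB = 768 GB; used 632 GB; unused 136 GB.

136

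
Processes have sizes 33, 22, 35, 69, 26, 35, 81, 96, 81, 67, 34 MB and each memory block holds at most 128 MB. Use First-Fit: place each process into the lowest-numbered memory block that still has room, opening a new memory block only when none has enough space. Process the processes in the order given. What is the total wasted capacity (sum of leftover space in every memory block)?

189

Put 33 MB in memory block 1; 95 MB remain.
Put 22 MB in memory block 1; 73 MB remain.
Put 35 MB in memory block 1; 38 MB remain.
Put 69 MB in memory block 2; 59 MB remain.
Put 26 MB in memory block 1; 12 MB remain.
Put 35 MB in memory block 2; 24 MB remain.
Put 81 MB in memory block 3; 47 MB remain.
Put 96 MB in memory block 4; 32 MB remain.
Put 81 MB in memory block 5; 47 MB remain.
Put 67 MB in memory block 6; 61 MB remain.
Put 34 MB in memory block 3; 13 MB remain.
6 memory blocks × 128 MB = 768 MB; used 579 MB; unused 189 MB.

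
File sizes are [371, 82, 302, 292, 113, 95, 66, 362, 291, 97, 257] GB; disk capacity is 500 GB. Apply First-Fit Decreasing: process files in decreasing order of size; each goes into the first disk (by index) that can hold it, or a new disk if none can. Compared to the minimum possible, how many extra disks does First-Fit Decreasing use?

0

First-Fit Decreasing: [371,113] [362,97] [302,95,82] [292,66] [291] [257] → 6 disks.
6 files exceed 250 GB (half the capacity), and no two of those can share a disk, so at least 6 disks are needed.
So 6 is already optimal.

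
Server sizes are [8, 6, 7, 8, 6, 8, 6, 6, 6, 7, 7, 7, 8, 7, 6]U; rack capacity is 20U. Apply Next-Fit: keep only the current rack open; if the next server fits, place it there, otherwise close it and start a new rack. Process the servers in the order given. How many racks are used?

7

Put 8U in rack 1; 12U remain.
Put 6U in rack 1; 6U remain.
Put 7U in rack 2; 13U remain.
Put 8U in rack 2; 5U remain.
Put 6U in rack 3; 14U remain.
Put 8U in rack 3; 6U remain.
Put 6U in rack 3; 0U remain.
Put 6U in rack 4; 14U remain.
Put 6U in rack 4; 8U remain.
Put 7U in rack 4; 1U remain.
Put 7U in rack 5; 13U remain.
Put 7U in rack 5; 6U remain.
Put 8U in rack 6; 12U remain.
Put 7U in rack 6; 5U remain.
Put 6U in rack 7; 14U remain.
Final racks: [8,6] [7,8] [6,8,6] [6,6,7] [7,7] [8,7] [6].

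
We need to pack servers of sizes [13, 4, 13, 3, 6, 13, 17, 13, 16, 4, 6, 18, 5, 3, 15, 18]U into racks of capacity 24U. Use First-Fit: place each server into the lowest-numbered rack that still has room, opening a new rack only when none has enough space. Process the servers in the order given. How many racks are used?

9

Put 13U in rack 1; 11U remain.
Put 4U in rack 1; 7U remain.
Put 13U in rack 2; 11U remain.
Put 3U in rack 1; 4U remain.
Put 6U in rack 2; 5U remain.
Put 13U in rack 3; 11U remain.
Put 17U in rack 4; 7U remain.
Put 13U in rack 5; 11U remain.
Put 16U in rack 6; 8U remain.
Put 4U in rack 1; 0U remain.
Put 6U in rack 3; 5U remain.
Put 18U in rack 7; 6U remain.
Put 5U in rack 2; 0U remain.
Put 3U in rack 3; 2U remain.
Put 15U in rack 8; 9U remain.
Put 18U in rack 9; 6U remain.
Final racks: [13,4,3,4] [13,6,5] [13,6,3] [17] [13] [16] [18] [15] [18].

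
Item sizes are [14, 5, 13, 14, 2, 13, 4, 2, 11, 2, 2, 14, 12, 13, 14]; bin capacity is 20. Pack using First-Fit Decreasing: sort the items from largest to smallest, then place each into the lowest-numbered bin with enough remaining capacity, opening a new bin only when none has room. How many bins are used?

9 bins

Sorted descending: 14, 14, 14, 14, 13, 13, 13, 12, 11, 5, 4, 2, 2, 2, 2.
Put 14 in bin 1; 6 remain.
Put 14 in bin 2; 6 remain.
Put 14 in bin 3; 6 remain.
Put 14 in bin 4; 6 remain.
Put 13 in bin 5; 7 remain.
Put 13 in bin 6; 7 remain.
Put 13 in bin 7; 7 remain.
Put 12 in bin 8; 8 remain.
Put 11 in bin 9; 9 remain.
Put 5 in bin 1; 1 remain.
Put 4 in bin 2; 2 remain.
Put 2 in bin 2; 0 remain.
Put 2 in bin 3; 4 remain.
Put 2 in bin 3; 2 remain.
Put 2 in bin 3; 0 remain.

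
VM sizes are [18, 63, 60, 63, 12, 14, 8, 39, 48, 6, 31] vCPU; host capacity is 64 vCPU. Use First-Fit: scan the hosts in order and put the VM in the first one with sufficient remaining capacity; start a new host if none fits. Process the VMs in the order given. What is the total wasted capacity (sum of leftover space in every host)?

86

18 vCPU → host 1 (remaining 46 vCPU)
63 vCPU → host 2 (remaining 1 vCPU)
60 vCPU → host 3 (remaining 4 vCPU)
63 vCPU → host 4 (remaining 1 vCPU)
12 vCPU → host 1 (remaining 34 vCPU)
14 vCPU → host 1 (remaining 20 vCPU)
8 vCPU → host 1 (remaining 12 vCPU)
39 vCPU → host 5 (remaining 25 vCPU)
48 vCPU → host 6 (remaining 16 vCPU)
6 vCPU → host 1 (remaining 6 vCPU)
31 vCPU → host 7 (remaining 33 vCPU)
7 hosts × 64 vCPU = 448 vCPU; used 362 vCPU; unused 86 vCPU.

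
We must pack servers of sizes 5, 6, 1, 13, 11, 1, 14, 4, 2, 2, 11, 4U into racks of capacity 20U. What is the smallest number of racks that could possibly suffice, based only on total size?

Total size = 5 + 6 + 1 + 13 + 11 + 1 + 14 + 4 + 2 + 2 + 11 + 4 = 74U.
⌈74 / 20⌉ = 4.

4 racks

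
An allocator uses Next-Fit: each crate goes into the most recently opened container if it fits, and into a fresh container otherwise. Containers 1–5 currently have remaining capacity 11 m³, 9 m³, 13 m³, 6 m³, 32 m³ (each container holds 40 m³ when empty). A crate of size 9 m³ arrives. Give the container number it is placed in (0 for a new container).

5

Next-Fit only looks at container 5, which has 32 m³ free.
9 m³ fits there.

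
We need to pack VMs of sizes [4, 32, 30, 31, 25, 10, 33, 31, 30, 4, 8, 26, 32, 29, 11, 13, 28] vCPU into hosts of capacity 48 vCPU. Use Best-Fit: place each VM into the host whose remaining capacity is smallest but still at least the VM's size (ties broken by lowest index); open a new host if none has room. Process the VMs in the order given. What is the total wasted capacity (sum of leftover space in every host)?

host 1: place 4 vCPU, 44 vCPU left
host 1: place 32 vCPU, 12 vCPU left
host 2: place 30 vCPU, 18 vCPU left
host 3: place 31 vCPU, 17 vCPU left
host 4: place 25 vCPU, 23 vCPU left
host 1: place 10 vCPU, 2 vCPU left
host 5: place 33 vCPU, 15 vCPU left
host 6: place 31 vCPU, 17 vCPU left
host 7: place 30 vCPU, 18 vCPU left
host 5: place 4 vCPU, 11 vCPU left
host 5: place 8 vCPU, 3 vCPU left
host 8: place 26 vCPU, 22 vCPU left
host 9: place 32 vCPU, 16 vCPU left
host 10: place 29 vCPU, 19 vCPU left
host 9: place 11 vCPU, 5 vCPU left
host 3: place 13 vCPU, 4 vCPU left
host 11: place 28 vCPU, 20 vCPU left
11 hosts × 48 vCPU = 528 vCPU; used 377 vCPU; unused 151 vCPU.

151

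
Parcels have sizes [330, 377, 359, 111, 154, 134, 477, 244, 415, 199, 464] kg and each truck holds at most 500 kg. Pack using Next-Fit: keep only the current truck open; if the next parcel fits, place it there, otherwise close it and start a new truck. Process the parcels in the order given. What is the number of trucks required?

9

Put 330 kg in truck 1; 170 kg remain.
Put 377 kg in truck 2; 123 kg remain.
Put 359 kg in truck 3; 141 kg remain.
Put 111 kg in truck 3; 30 kg remain.
Put 154 kg in truck 4; 346 kg remain.
Put 134 kg in truck 4; 212 kg remain.
Put 477 kg in truck 5; 23 kg remain.
Put 244 kg in truck 6; 256 kg remain.
Put 415 kg in truck 7; 85 kg remain.
Put 199 kg in truck 8; 301 kg remain.
Put 464 kg in truck 9; 36 kg remain.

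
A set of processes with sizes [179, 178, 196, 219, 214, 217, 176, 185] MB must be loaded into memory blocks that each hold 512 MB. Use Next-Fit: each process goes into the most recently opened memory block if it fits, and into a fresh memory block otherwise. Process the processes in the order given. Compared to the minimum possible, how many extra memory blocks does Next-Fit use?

Next-Fit: [179,178] [196,219] [214,217] [176,185] → 4 memory blocks.
Total size 1564 MB; any packing needs at least ⌈1564/512⌉ = 4 memory blocks.
So 4 is already optimal.

0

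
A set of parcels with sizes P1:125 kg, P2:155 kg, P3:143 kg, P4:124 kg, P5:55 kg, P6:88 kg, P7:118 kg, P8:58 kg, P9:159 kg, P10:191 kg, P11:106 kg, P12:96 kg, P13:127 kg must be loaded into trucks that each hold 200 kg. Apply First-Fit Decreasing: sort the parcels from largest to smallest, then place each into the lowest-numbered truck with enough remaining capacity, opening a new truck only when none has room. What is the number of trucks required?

Sorted descending: 191, 159, 155, 143, 127, 125, 124, 118, 106, 96, 88, 58, 55.
Put 191 kg in truck 1; 9 kg remain.
Put 159 kg in truck 2; 41 kg remain.
Put 155 kg in truck 3; 45 kg remain.
Put 143 kg in truck 4; 57 kg remain.
Put 127 kg in truck 5; 73 kg remain.
Put 125 kg in truck 6; 75 kg remain.
Put 124 kg in truck 7; 76 kg remain.
Put 118 kg in truck 8; 82 kg remain.
Put 106 kg in truck 9; 94 kg remain.
Put 96 kg in truck 10; 104 kg remain.
Put 88 kg in truck 9; 6 kg remain.
Put 58 kg in truck 5; 15 kg remain.
Put 55 kg in truck 4; 2 kg remain.
Final trucks: [191] [159] [155] [143,55] [127,58] [125] [124] [118] [106,88] [96].

10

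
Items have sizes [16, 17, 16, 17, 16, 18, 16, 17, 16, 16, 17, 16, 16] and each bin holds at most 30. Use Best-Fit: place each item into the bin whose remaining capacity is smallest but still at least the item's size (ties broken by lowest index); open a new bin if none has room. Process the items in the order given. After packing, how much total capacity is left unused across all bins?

16 → bin 1 (remaining 14)
17 → bin 2 (remaining 13)
16 → bin 3 (remaining 14)
17 → bin 4 (remaining 13)
16 → bin 5 (remaining 14)
18 → bin 6 (remaining 12)
16 → bin 7 (remaining 14)
17 → bin 8 (remaining 13)
16 → bin 9 (remaining 14)
16 → bin 10 (remaining 14)
17 → bin 11 (remaining 13)
16 → bin 12 (remaining 14)
16 → bin 13 (remaining 14)
13 bins × 30 = 390; used 214; unused 176.

176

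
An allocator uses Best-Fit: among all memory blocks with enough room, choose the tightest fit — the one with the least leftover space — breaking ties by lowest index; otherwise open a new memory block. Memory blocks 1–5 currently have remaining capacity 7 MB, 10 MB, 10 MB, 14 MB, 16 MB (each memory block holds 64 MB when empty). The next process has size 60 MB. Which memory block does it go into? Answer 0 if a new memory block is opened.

No memory block has ≥ 60 MB free, so a new memory block is opened.

0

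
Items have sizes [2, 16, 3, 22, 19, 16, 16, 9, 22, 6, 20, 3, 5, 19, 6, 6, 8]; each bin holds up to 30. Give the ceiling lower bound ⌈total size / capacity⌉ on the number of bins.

Total size = 2 + 16 + 3 + 22 + 19 + 16 + 16 + 9 + 22 + 6 + 20 + 3 + 5 + 19 + 6 + 6 + 8 = 198.
⌈198 / 30⌉ = 7.

7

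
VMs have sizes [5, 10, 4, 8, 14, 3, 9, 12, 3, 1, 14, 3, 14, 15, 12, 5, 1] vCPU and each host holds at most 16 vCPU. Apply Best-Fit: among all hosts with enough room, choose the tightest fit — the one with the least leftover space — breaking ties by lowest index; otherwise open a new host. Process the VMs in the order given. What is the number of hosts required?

10

5 vCPU → host 1 (remaining 11 vCPU)
10 vCPU → host 1 (remaining 1 vCPU)
4 vCPU → host 2 (remaining 12 vCPU)
8 vCPU → host 2 (remaining 4 vCPU)
14 vCPU → host 3 (remaining 2 vCPU)
3 vCPU → host 2 (remaining 1 vCPU)
9 vCPU → host 4 (remaining 7 vCPU)
12 vCPU → host 5 (remaining 4 vCPU)
3 vCPU → host 5 (remaining 1 vCPU)
1 vCPU → host 1 (remaining 0 vCPU)
14 vCPU → host 6 (remaining 2 vCPU)
3 vCPU → host 4 (remaining 4 vCPU)
14 vCPU → host 7 (remaining 2 vCPU)
15 vCPU → host 8 (remaining 1 vCPU)
12 vCPU → host 9 (remaining 4 vCPU)
5 vCPU → host 10 (remaining 11 vCPU)
1 vCPU → host 2 (remaining 0 vCPU)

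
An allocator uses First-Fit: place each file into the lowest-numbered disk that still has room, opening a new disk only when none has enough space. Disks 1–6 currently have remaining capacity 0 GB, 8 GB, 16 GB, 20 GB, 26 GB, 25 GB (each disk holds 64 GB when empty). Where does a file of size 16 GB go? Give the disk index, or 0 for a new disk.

3

Disks with room: disk 3 (16 GB), disk 4 (20 GB), disk 5 (26 GB), disk 6 (25 GB).
The first with room is disk 3.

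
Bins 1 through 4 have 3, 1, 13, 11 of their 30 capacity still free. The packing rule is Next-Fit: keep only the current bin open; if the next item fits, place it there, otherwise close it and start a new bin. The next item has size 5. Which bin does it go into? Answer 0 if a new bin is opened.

Next-Fit only looks at bin 4, which has 11 free.
5 fits there.

4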